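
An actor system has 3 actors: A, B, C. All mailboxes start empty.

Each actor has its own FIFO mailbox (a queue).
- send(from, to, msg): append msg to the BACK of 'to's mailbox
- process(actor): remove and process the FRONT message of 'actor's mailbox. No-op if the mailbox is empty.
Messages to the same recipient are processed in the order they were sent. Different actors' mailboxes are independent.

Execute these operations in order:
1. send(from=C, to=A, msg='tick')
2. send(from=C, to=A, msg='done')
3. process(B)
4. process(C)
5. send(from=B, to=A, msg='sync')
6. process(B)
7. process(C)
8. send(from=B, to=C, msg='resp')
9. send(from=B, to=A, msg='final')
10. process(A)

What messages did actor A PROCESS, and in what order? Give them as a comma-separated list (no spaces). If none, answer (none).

Answer: tick

Derivation:
After 1 (send(from=C, to=A, msg='tick')): A:[tick] B:[] C:[]
After 2 (send(from=C, to=A, msg='done')): A:[tick,done] B:[] C:[]
After 3 (process(B)): A:[tick,done] B:[] C:[]
After 4 (process(C)): A:[tick,done] B:[] C:[]
After 5 (send(from=B, to=A, msg='sync')): A:[tick,done,sync] B:[] C:[]
After 6 (process(B)): A:[tick,done,sync] B:[] C:[]
After 7 (process(C)): A:[tick,done,sync] B:[] C:[]
After 8 (send(from=B, to=C, msg='resp')): A:[tick,done,sync] B:[] C:[resp]
After 9 (send(from=B, to=A, msg='final')): A:[tick,done,sync,final] B:[] C:[resp]
After 10 (process(A)): A:[done,sync,final] B:[] C:[resp]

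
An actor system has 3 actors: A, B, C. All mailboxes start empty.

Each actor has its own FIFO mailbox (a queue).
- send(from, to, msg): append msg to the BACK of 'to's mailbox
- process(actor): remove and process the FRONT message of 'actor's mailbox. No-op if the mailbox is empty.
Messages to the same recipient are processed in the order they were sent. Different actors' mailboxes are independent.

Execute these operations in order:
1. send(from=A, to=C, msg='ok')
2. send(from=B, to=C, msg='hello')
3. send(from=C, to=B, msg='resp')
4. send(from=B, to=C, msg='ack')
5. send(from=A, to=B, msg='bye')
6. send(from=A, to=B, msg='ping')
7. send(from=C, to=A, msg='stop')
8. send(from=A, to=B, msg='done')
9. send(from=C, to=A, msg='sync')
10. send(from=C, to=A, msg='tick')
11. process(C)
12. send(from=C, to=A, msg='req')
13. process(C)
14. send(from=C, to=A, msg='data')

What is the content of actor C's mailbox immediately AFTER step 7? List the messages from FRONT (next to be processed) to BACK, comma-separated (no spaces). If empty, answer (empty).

After 1 (send(from=A, to=C, msg='ok')): A:[] B:[] C:[ok]
After 2 (send(from=B, to=C, msg='hello')): A:[] B:[] C:[ok,hello]
After 3 (send(from=C, to=B, msg='resp')): A:[] B:[resp] C:[ok,hello]
After 4 (send(from=B, to=C, msg='ack')): A:[] B:[resp] C:[ok,hello,ack]
After 5 (send(from=A, to=B, msg='bye')): A:[] B:[resp,bye] C:[ok,hello,ack]
After 6 (send(from=A, to=B, msg='ping')): A:[] B:[resp,bye,ping] C:[ok,hello,ack]
After 7 (send(from=C, to=A, msg='stop')): A:[stop] B:[resp,bye,ping] C:[ok,hello,ack]

ok,hello,ack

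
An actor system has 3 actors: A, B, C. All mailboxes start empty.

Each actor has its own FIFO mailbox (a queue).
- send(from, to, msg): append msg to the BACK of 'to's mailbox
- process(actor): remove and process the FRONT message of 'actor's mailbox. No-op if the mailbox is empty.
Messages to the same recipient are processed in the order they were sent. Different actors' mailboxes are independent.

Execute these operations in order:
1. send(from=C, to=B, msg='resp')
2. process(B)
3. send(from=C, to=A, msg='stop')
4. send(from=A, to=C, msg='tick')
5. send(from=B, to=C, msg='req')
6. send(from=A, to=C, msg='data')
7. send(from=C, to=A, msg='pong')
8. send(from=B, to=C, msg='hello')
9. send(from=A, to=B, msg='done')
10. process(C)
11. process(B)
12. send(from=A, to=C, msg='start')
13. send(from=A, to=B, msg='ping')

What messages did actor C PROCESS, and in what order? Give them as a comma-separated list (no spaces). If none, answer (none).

After 1 (send(from=C, to=B, msg='resp')): A:[] B:[resp] C:[]
After 2 (process(B)): A:[] B:[] C:[]
After 3 (send(from=C, to=A, msg='stop')): A:[stop] B:[] C:[]
After 4 (send(from=A, to=C, msg='tick')): A:[stop] B:[] C:[tick]
After 5 (send(from=B, to=C, msg='req')): A:[stop] B:[] C:[tick,req]
After 6 (send(from=A, to=C, msg='data')): A:[stop] B:[] C:[tick,req,data]
After 7 (send(from=C, to=A, msg='pong')): A:[stop,pong] B:[] C:[tick,req,data]
After 8 (send(from=B, to=C, msg='hello')): A:[stop,pong] B:[] C:[tick,req,data,hello]
After 9 (send(from=A, to=B, msg='done')): A:[stop,pong] B:[done] C:[tick,req,data,hello]
After 10 (process(C)): A:[stop,pong] B:[done] C:[req,data,hello]
After 11 (process(B)): A:[stop,pong] B:[] C:[req,data,hello]
After 12 (send(from=A, to=C, msg='start')): A:[stop,pong] B:[] C:[req,data,hello,start]
After 13 (send(from=A, to=B, msg='ping')): A:[stop,pong] B:[ping] C:[req,data,hello,start]

Answer: tick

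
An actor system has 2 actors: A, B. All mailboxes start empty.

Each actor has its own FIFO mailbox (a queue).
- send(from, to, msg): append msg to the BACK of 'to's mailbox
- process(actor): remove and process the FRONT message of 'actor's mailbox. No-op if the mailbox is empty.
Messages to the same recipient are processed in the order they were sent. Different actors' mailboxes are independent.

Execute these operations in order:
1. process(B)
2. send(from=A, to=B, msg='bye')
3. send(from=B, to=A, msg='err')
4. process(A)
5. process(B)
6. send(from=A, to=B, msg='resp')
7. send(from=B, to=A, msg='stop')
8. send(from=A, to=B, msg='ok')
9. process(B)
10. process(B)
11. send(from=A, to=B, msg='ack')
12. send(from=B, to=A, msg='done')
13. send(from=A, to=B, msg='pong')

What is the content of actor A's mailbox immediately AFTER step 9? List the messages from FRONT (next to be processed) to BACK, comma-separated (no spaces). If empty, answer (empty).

After 1 (process(B)): A:[] B:[]
After 2 (send(from=A, to=B, msg='bye')): A:[] B:[bye]
After 3 (send(from=B, to=A, msg='err')): A:[err] B:[bye]
After 4 (process(A)): A:[] B:[bye]
After 5 (process(B)): A:[] B:[]
After 6 (send(from=A, to=B, msg='resp')): A:[] B:[resp]
After 7 (send(from=B, to=A, msg='stop')): A:[stop] B:[resp]
After 8 (send(from=A, to=B, msg='ok')): A:[stop] B:[resp,ok]
After 9 (process(B)): A:[stop] B:[ok]

stop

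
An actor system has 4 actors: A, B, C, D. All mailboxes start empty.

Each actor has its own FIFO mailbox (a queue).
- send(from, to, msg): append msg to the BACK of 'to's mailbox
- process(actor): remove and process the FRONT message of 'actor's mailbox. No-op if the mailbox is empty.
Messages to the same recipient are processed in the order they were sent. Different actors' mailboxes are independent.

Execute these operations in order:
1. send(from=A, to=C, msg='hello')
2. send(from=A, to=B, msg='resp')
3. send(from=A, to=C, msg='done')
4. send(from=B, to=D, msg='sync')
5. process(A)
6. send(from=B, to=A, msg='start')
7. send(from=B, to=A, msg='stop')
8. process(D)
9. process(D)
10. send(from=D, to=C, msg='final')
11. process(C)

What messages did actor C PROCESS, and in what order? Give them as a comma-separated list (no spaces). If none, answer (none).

Answer: hello

Derivation:
After 1 (send(from=A, to=C, msg='hello')): A:[] B:[] C:[hello] D:[]
After 2 (send(from=A, to=B, msg='resp')): A:[] B:[resp] C:[hello] D:[]
After 3 (send(from=A, to=C, msg='done')): A:[] B:[resp] C:[hello,done] D:[]
After 4 (send(from=B, to=D, msg='sync')): A:[] B:[resp] C:[hello,done] D:[sync]
After 5 (process(A)): A:[] B:[resp] C:[hello,done] D:[sync]
After 6 (send(from=B, to=A, msg='start')): A:[start] B:[resp] C:[hello,done] D:[sync]
After 7 (send(from=B, to=A, msg='stop')): A:[start,stop] B:[resp] C:[hello,done] D:[sync]
After 8 (process(D)): A:[start,stop] B:[resp] C:[hello,done] D:[]
After 9 (process(D)): A:[start,stop] B:[resp] C:[hello,done] D:[]
After 10 (send(from=D, to=C, msg='final')): A:[start,stop] B:[resp] C:[hello,done,final] D:[]
After 11 (process(C)): A:[start,stop] B:[resp] C:[done,final] D:[]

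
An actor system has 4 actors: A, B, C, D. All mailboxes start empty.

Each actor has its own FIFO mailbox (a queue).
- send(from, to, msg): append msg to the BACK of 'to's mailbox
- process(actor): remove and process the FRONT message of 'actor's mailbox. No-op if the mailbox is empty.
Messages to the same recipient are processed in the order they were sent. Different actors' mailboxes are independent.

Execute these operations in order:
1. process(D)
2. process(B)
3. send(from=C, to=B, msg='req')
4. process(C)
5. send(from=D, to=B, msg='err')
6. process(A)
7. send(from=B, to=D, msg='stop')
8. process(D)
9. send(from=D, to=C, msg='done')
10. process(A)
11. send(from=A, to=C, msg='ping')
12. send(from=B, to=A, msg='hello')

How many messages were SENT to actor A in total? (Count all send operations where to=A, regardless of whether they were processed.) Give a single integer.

After 1 (process(D)): A:[] B:[] C:[] D:[]
After 2 (process(B)): A:[] B:[] C:[] D:[]
After 3 (send(from=C, to=B, msg='req')): A:[] B:[req] C:[] D:[]
After 4 (process(C)): A:[] B:[req] C:[] D:[]
After 5 (send(from=D, to=B, msg='err')): A:[] B:[req,err] C:[] D:[]
After 6 (process(A)): A:[] B:[req,err] C:[] D:[]
After 7 (send(from=B, to=D, msg='stop')): A:[] B:[req,err] C:[] D:[stop]
After 8 (process(D)): A:[] B:[req,err] C:[] D:[]
After 9 (send(from=D, to=C, msg='done')): A:[] B:[req,err] C:[done] D:[]
After 10 (process(A)): A:[] B:[req,err] C:[done] D:[]
After 11 (send(from=A, to=C, msg='ping')): A:[] B:[req,err] C:[done,ping] D:[]
After 12 (send(from=B, to=A, msg='hello')): A:[hello] B:[req,err] C:[done,ping] D:[]

Answer: 1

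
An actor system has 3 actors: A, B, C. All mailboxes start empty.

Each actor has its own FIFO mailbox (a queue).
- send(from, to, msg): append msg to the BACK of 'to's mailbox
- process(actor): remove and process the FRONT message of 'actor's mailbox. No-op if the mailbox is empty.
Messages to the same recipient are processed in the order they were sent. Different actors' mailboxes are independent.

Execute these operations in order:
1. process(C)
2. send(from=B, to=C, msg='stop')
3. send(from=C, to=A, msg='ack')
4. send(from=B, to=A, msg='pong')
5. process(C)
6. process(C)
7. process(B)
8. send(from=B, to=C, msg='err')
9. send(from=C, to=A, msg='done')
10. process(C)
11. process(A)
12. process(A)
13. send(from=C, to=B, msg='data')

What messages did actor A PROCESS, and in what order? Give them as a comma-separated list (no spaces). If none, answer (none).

After 1 (process(C)): A:[] B:[] C:[]
After 2 (send(from=B, to=C, msg='stop')): A:[] B:[] C:[stop]
After 3 (send(from=C, to=A, msg='ack')): A:[ack] B:[] C:[stop]
After 4 (send(from=B, to=A, msg='pong')): A:[ack,pong] B:[] C:[stop]
After 5 (process(C)): A:[ack,pong] B:[] C:[]
After 6 (process(C)): A:[ack,pong] B:[] C:[]
After 7 (process(B)): A:[ack,pong] B:[] C:[]
After 8 (send(from=B, to=C, msg='err')): A:[ack,pong] B:[] C:[err]
After 9 (send(from=C, to=A, msg='done')): A:[ack,pong,done] B:[] C:[err]
After 10 (process(C)): A:[ack,pong,done] B:[] C:[]
After 11 (process(A)): A:[pong,done] B:[] C:[]
After 12 (process(A)): A:[done] B:[] C:[]
After 13 (send(from=C, to=B, msg='data')): A:[done] B:[data] C:[]

Answer: ack,pong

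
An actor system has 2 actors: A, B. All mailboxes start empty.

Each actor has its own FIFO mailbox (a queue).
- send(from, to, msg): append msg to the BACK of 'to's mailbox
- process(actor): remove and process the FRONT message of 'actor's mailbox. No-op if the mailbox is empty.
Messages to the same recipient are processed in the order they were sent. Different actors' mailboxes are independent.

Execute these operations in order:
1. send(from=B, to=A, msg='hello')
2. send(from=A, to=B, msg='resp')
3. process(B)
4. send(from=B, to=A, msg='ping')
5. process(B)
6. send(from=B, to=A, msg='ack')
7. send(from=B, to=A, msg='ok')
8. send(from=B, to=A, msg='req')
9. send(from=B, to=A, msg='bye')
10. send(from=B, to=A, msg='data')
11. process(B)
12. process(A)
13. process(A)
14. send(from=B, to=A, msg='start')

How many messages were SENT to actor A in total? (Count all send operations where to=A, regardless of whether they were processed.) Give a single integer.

Answer: 8

Derivation:
After 1 (send(from=B, to=A, msg='hello')): A:[hello] B:[]
After 2 (send(from=A, to=B, msg='resp')): A:[hello] B:[resp]
After 3 (process(B)): A:[hello] B:[]
After 4 (send(from=B, to=A, msg='ping')): A:[hello,ping] B:[]
After 5 (process(B)): A:[hello,ping] B:[]
After 6 (send(from=B, to=A, msg='ack')): A:[hello,ping,ack] B:[]
After 7 (send(from=B, to=A, msg='ok')): A:[hello,ping,ack,ok] B:[]
After 8 (send(from=B, to=A, msg='req')): A:[hello,ping,ack,ok,req] B:[]
After 9 (send(from=B, to=A, msg='bye')): A:[hello,ping,ack,ok,req,bye] B:[]
After 10 (send(from=B, to=A, msg='data')): A:[hello,ping,ack,ok,req,bye,data] B:[]
After 11 (process(B)): A:[hello,ping,ack,ok,req,bye,data] B:[]
After 12 (process(A)): A:[ping,ack,ok,req,bye,data] B:[]
After 13 (process(A)): A:[ack,ok,req,bye,data] B:[]
After 14 (send(from=B, to=A, msg='start')): A:[ack,ok,req,bye,data,start] B:[]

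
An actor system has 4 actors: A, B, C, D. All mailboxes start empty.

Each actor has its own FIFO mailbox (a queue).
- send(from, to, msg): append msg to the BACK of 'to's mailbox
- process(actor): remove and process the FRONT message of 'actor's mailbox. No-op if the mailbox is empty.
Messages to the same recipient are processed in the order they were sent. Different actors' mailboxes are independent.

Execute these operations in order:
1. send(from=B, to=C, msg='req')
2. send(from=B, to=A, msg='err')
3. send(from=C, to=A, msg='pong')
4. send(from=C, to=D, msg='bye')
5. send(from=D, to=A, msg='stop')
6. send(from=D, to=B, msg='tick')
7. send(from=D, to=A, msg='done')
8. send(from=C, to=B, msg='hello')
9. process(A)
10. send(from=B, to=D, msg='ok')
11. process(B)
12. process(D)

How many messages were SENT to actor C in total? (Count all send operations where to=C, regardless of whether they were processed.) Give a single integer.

After 1 (send(from=B, to=C, msg='req')): A:[] B:[] C:[req] D:[]
After 2 (send(from=B, to=A, msg='err')): A:[err] B:[] C:[req] D:[]
After 3 (send(from=C, to=A, msg='pong')): A:[err,pong] B:[] C:[req] D:[]
After 4 (send(from=C, to=D, msg='bye')): A:[err,pong] B:[] C:[req] D:[bye]
After 5 (send(from=D, to=A, msg='stop')): A:[err,pong,stop] B:[] C:[req] D:[bye]
After 6 (send(from=D, to=B, msg='tick')): A:[err,pong,stop] B:[tick] C:[req] D:[bye]
After 7 (send(from=D, to=A, msg='done')): A:[err,pong,stop,done] B:[tick] C:[req] D:[bye]
After 8 (send(from=C, to=B, msg='hello')): A:[err,pong,stop,done] B:[tick,hello] C:[req] D:[bye]
After 9 (process(A)): A:[pong,stop,done] B:[tick,hello] C:[req] D:[bye]
After 10 (send(from=B, to=D, msg='ok')): A:[pong,stop,done] B:[tick,hello] C:[req] D:[bye,ok]
After 11 (process(B)): A:[pong,stop,done] B:[hello] C:[req] D:[bye,ok]
After 12 (process(D)): A:[pong,stop,done] B:[hello] C:[req] D:[ok]

Answer: 1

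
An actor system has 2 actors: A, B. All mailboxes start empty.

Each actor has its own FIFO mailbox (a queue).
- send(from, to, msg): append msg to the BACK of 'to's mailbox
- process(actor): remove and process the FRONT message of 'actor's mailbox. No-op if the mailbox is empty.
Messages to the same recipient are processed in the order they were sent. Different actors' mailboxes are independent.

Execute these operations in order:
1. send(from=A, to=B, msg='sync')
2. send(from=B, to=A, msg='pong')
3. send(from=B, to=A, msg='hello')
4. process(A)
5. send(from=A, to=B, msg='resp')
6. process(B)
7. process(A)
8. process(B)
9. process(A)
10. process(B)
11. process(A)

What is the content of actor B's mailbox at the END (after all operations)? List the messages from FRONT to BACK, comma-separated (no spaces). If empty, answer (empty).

After 1 (send(from=A, to=B, msg='sync')): A:[] B:[sync]
After 2 (send(from=B, to=A, msg='pong')): A:[pong] B:[sync]
After 3 (send(from=B, to=A, msg='hello')): A:[pong,hello] B:[sync]
After 4 (process(A)): A:[hello] B:[sync]
After 5 (send(from=A, to=B, msg='resp')): A:[hello] B:[sync,resp]
After 6 (process(B)): A:[hello] B:[resp]
After 7 (process(A)): A:[] B:[resp]
After 8 (process(B)): A:[] B:[]
After 9 (process(A)): A:[] B:[]
After 10 (process(B)): A:[] B:[]
After 11 (process(A)): A:[] B:[]

Answer: (empty)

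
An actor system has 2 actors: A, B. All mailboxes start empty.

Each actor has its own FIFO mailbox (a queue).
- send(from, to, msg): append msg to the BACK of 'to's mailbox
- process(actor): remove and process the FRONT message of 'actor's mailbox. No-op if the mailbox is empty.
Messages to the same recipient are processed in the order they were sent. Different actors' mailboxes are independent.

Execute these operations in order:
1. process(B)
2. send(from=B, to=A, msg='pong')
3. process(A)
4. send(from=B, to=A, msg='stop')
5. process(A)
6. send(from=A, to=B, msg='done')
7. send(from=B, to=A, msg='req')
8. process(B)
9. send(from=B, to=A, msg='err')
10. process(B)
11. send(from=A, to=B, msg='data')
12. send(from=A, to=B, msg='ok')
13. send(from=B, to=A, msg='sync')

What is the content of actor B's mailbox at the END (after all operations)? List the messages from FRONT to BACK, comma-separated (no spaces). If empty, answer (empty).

Answer: data,ok

Derivation:
After 1 (process(B)): A:[] B:[]
After 2 (send(from=B, to=A, msg='pong')): A:[pong] B:[]
After 3 (process(A)): A:[] B:[]
After 4 (send(from=B, to=A, msg='stop')): A:[stop] B:[]
After 5 (process(A)): A:[] B:[]
After 6 (send(from=A, to=B, msg='done')): A:[] B:[done]
After 7 (send(from=B, to=A, msg='req')): A:[req] B:[done]
After 8 (process(B)): A:[req] B:[]
After 9 (send(from=B, to=A, msg='err')): A:[req,err] B:[]
After 10 (process(B)): A:[req,err] B:[]
After 11 (send(from=A, to=B, msg='data')): A:[req,err] B:[data]
After 12 (send(from=A, to=B, msg='ok')): A:[req,err] B:[data,ok]
After 13 (send(from=B, to=A, msg='sync')): A:[req,err,sync] B:[data,ok]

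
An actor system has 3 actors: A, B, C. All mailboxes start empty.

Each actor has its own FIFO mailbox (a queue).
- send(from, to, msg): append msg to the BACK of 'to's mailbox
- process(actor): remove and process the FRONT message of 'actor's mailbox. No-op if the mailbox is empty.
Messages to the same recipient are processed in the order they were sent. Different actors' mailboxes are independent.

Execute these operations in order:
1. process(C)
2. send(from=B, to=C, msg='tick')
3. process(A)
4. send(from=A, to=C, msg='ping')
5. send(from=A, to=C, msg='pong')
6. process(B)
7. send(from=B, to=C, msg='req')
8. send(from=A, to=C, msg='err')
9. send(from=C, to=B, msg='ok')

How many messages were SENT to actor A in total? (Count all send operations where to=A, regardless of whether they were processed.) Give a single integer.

After 1 (process(C)): A:[] B:[] C:[]
After 2 (send(from=B, to=C, msg='tick')): A:[] B:[] C:[tick]
After 3 (process(A)): A:[] B:[] C:[tick]
After 4 (send(from=A, to=C, msg='ping')): A:[] B:[] C:[tick,ping]
After 5 (send(from=A, to=C, msg='pong')): A:[] B:[] C:[tick,ping,pong]
After 6 (process(B)): A:[] B:[] C:[tick,ping,pong]
After 7 (send(from=B, to=C, msg='req')): A:[] B:[] C:[tick,ping,pong,req]
After 8 (send(from=A, to=C, msg='err')): A:[] B:[] C:[tick,ping,pong,req,err]
After 9 (send(from=C, to=B, msg='ok')): A:[] B:[ok] C:[tick,ping,pong,req,err]

Answer: 0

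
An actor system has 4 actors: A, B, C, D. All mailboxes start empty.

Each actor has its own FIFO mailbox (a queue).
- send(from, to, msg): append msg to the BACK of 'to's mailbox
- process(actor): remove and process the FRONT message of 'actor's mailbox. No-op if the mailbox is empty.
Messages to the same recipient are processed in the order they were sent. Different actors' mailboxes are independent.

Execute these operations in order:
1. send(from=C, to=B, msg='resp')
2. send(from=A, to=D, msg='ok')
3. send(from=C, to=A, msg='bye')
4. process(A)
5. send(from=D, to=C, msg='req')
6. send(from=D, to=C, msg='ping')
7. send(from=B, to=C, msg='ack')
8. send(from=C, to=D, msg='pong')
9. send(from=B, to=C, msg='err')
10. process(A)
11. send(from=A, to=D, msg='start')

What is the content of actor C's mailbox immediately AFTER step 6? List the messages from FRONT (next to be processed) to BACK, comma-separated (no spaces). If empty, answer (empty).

After 1 (send(from=C, to=B, msg='resp')): A:[] B:[resp] C:[] D:[]
After 2 (send(from=A, to=D, msg='ok')): A:[] B:[resp] C:[] D:[ok]
After 3 (send(from=C, to=A, msg='bye')): A:[bye] B:[resp] C:[] D:[ok]
After 4 (process(A)): A:[] B:[resp] C:[] D:[ok]
After 5 (send(from=D, to=C, msg='req')): A:[] B:[resp] C:[req] D:[ok]
After 6 (send(from=D, to=C, msg='ping')): A:[] B:[resp] C:[req,ping] D:[ok]

req,ping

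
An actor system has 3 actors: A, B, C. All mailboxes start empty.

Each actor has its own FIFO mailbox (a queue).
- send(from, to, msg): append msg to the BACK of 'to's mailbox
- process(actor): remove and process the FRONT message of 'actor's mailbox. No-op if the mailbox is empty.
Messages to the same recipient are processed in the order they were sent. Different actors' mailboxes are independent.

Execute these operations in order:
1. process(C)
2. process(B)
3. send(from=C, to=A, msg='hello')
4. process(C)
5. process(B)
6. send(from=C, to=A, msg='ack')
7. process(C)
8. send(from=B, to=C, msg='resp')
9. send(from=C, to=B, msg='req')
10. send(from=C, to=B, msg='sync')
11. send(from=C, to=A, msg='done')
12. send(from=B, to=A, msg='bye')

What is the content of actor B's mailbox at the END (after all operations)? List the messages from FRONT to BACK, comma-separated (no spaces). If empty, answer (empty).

After 1 (process(C)): A:[] B:[] C:[]
After 2 (process(B)): A:[] B:[] C:[]
After 3 (send(from=C, to=A, msg='hello')): A:[hello] B:[] C:[]
After 4 (process(C)): A:[hello] B:[] C:[]
After 5 (process(B)): A:[hello] B:[] C:[]
After 6 (send(from=C, to=A, msg='ack')): A:[hello,ack] B:[] C:[]
After 7 (process(C)): A:[hello,ack] B:[] C:[]
After 8 (send(from=B, to=C, msg='resp')): A:[hello,ack] B:[] C:[resp]
After 9 (send(from=C, to=B, msg='req')): A:[hello,ack] B:[req] C:[resp]
After 10 (send(from=C, to=B, msg='sync')): A:[hello,ack] B:[req,sync] C:[resp]
After 11 (send(from=C, to=A, msg='done')): A:[hello,ack,done] B:[req,sync] C:[resp]
After 12 (send(from=B, to=A, msg='bye')): A:[hello,ack,done,bye] B:[req,sync] C:[resp]

Answer: req,sync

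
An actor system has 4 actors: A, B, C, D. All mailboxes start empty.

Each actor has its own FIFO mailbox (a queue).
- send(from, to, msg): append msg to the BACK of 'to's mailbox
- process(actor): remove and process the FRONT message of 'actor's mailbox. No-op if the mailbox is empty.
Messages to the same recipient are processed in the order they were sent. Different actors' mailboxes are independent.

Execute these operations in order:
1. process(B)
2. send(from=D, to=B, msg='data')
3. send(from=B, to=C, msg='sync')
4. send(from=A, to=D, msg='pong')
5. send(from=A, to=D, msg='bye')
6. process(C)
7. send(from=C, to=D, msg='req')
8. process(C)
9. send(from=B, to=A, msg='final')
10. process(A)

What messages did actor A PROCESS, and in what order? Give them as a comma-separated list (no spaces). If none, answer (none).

After 1 (process(B)): A:[] B:[] C:[] D:[]
After 2 (send(from=D, to=B, msg='data')): A:[] B:[data] C:[] D:[]
After 3 (send(from=B, to=C, msg='sync')): A:[] B:[data] C:[sync] D:[]
After 4 (send(from=A, to=D, msg='pong')): A:[] B:[data] C:[sync] D:[pong]
After 5 (send(from=A, to=D, msg='bye')): A:[] B:[data] C:[sync] D:[pong,bye]
After 6 (process(C)): A:[] B:[data] C:[] D:[pong,bye]
After 7 (send(from=C, to=D, msg='req')): A:[] B:[data] C:[] D:[pong,bye,req]
After 8 (process(C)): A:[] B:[data] C:[] D:[pong,bye,req]
After 9 (send(from=B, to=A, msg='final')): A:[final] B:[data] C:[] D:[pong,bye,req]
After 10 (process(A)): A:[] B:[data] C:[] D:[pong,bye,req]

Answer: final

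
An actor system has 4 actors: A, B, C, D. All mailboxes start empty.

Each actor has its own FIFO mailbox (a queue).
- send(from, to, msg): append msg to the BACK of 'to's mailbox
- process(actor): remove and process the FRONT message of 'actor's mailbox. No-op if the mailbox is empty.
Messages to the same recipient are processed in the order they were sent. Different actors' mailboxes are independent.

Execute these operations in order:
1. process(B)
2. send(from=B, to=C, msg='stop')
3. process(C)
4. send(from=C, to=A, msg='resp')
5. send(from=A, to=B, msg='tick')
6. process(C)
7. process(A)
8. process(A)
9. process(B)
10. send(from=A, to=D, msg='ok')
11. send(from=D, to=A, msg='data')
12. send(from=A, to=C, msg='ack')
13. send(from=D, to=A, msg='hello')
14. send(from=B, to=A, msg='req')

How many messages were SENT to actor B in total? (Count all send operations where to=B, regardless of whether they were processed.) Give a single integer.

After 1 (process(B)): A:[] B:[] C:[] D:[]
After 2 (send(from=B, to=C, msg='stop')): A:[] B:[] C:[stop] D:[]
After 3 (process(C)): A:[] B:[] C:[] D:[]
After 4 (send(from=C, to=A, msg='resp')): A:[resp] B:[] C:[] D:[]
After 5 (send(from=A, to=B, msg='tick')): A:[resp] B:[tick] C:[] D:[]
After 6 (process(C)): A:[resp] B:[tick] C:[] D:[]
After 7 (process(A)): A:[] B:[tick] C:[] D:[]
After 8 (process(A)): A:[] B:[tick] C:[] D:[]
After 9 (process(B)): A:[] B:[] C:[] D:[]
After 10 (send(from=A, to=D, msg='ok')): A:[] B:[] C:[] D:[ok]
After 11 (send(from=D, to=A, msg='data')): A:[data] B:[] C:[] D:[ok]
After 12 (send(from=A, to=C, msg='ack')): A:[data] B:[] C:[ack] D:[ok]
After 13 (send(from=D, to=A, msg='hello')): A:[data,hello] B:[] C:[ack] D:[ok]
After 14 (send(from=B, to=A, msg='req')): A:[data,hello,req] B:[] C:[ack] D:[ok]

Answer: 1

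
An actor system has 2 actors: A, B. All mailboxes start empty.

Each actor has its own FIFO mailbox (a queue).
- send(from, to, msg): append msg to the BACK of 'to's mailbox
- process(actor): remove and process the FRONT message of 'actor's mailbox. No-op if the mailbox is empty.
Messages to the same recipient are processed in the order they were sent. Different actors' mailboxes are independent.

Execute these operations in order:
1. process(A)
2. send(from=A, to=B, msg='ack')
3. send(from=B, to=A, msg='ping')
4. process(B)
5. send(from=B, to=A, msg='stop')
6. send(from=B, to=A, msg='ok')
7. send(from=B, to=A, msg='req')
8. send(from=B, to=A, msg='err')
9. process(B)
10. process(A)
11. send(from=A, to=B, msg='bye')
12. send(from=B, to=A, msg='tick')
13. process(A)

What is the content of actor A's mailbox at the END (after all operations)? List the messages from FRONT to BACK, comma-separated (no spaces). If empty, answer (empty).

After 1 (process(A)): A:[] B:[]
After 2 (send(from=A, to=B, msg='ack')): A:[] B:[ack]
After 3 (send(from=B, to=A, msg='ping')): A:[ping] B:[ack]
After 4 (process(B)): A:[ping] B:[]
After 5 (send(from=B, to=A, msg='stop')): A:[ping,stop] B:[]
After 6 (send(from=B, to=A, msg='ok')): A:[ping,stop,ok] B:[]
After 7 (send(from=B, to=A, msg='req')): A:[ping,stop,ok,req] B:[]
After 8 (send(from=B, to=A, msg='err')): A:[ping,stop,ok,req,err] B:[]
After 9 (process(B)): A:[ping,stop,ok,req,err] B:[]
After 10 (process(A)): A:[stop,ok,req,err] B:[]
After 11 (send(from=A, to=B, msg='bye')): A:[stop,ok,req,err] B:[bye]
After 12 (send(from=B, to=A, msg='tick')): A:[stop,ok,req,err,tick] B:[bye]
After 13 (process(A)): A:[ok,req,err,tick] B:[bye]

Answer: ok,req,err,tick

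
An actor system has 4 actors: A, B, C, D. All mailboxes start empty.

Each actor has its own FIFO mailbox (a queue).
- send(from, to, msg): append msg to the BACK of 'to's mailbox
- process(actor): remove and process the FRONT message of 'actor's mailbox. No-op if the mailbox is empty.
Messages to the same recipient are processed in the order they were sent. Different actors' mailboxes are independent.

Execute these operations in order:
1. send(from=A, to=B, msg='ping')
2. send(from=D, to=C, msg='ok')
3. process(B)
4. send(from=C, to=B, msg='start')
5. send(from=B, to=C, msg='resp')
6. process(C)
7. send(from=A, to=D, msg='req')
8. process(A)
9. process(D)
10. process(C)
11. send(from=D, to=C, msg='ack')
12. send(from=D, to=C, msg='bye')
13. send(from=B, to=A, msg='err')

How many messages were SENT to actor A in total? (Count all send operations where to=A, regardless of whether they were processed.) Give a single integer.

After 1 (send(from=A, to=B, msg='ping')): A:[] B:[ping] C:[] D:[]
After 2 (send(from=D, to=C, msg='ok')): A:[] B:[ping] C:[ok] D:[]
After 3 (process(B)): A:[] B:[] C:[ok] D:[]
After 4 (send(from=C, to=B, msg='start')): A:[] B:[start] C:[ok] D:[]
After 5 (send(from=B, to=C, msg='resp')): A:[] B:[start] C:[ok,resp] D:[]
After 6 (process(C)): A:[] B:[start] C:[resp] D:[]
After 7 (send(from=A, to=D, msg='req')): A:[] B:[start] C:[resp] D:[req]
After 8 (process(A)): A:[] B:[start] C:[resp] D:[req]
After 9 (process(D)): A:[] B:[start] C:[resp] D:[]
After 10 (process(C)): A:[] B:[start] C:[] D:[]
After 11 (send(from=D, to=C, msg='ack')): A:[] B:[start] C:[ack] D:[]
After 12 (send(from=D, to=C, msg='bye')): A:[] B:[start] C:[ack,bye] D:[]
After 13 (send(from=B, to=A, msg='err')): A:[err] B:[start] C:[ack,bye] D:[]

Answer: 1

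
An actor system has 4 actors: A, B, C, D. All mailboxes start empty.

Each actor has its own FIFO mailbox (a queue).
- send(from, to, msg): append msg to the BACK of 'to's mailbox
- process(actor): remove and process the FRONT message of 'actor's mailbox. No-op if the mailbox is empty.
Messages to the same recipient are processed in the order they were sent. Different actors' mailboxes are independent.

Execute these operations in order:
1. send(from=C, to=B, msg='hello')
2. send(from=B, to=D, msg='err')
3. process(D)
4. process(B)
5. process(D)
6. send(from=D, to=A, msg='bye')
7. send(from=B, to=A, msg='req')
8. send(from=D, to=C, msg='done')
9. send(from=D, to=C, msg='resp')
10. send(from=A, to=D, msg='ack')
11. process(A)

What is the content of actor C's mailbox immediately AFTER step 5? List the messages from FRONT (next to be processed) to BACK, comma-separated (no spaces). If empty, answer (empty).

After 1 (send(from=C, to=B, msg='hello')): A:[] B:[hello] C:[] D:[]
After 2 (send(from=B, to=D, msg='err')): A:[] B:[hello] C:[] D:[err]
After 3 (process(D)): A:[] B:[hello] C:[] D:[]
After 4 (process(B)): A:[] B:[] C:[] D:[]
After 5 (process(D)): A:[] B:[] C:[] D:[]

(empty)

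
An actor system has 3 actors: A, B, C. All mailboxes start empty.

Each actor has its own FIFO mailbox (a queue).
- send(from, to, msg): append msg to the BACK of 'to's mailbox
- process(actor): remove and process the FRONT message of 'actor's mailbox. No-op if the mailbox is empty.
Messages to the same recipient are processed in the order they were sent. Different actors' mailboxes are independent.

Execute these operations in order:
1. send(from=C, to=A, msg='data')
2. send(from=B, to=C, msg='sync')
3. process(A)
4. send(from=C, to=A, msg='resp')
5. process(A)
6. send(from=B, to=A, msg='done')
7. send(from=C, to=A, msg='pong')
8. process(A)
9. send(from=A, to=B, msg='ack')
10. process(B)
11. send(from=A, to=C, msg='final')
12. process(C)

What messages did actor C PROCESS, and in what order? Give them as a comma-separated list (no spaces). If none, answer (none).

After 1 (send(from=C, to=A, msg='data')): A:[data] B:[] C:[]
After 2 (send(from=B, to=C, msg='sync')): A:[data] B:[] C:[sync]
After 3 (process(A)): A:[] B:[] C:[sync]
After 4 (send(from=C, to=A, msg='resp')): A:[resp] B:[] C:[sync]
After 5 (process(A)): A:[] B:[] C:[sync]
After 6 (send(from=B, to=A, msg='done')): A:[done] B:[] C:[sync]
After 7 (send(from=C, to=A, msg='pong')): A:[done,pong] B:[] C:[sync]
After 8 (process(A)): A:[pong] B:[] C:[sync]
After 9 (send(from=A, to=B, msg='ack')): A:[pong] B:[ack] C:[sync]
After 10 (process(B)): A:[pong] B:[] C:[sync]
After 11 (send(from=A, to=C, msg='final')): A:[pong] B:[] C:[sync,final]
After 12 (process(C)): A:[pong] B:[] C:[final]

Answer: sync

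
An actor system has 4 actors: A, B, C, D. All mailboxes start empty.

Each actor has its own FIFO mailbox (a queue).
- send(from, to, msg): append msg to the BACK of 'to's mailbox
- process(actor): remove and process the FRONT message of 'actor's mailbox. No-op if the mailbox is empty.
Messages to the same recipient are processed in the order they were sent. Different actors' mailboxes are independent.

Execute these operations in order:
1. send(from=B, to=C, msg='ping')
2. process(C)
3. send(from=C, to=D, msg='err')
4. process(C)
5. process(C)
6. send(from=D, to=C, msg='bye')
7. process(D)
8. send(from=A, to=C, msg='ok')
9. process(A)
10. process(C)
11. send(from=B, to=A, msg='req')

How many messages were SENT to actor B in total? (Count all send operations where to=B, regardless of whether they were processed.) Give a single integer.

After 1 (send(from=B, to=C, msg='ping')): A:[] B:[] C:[ping] D:[]
After 2 (process(C)): A:[] B:[] C:[] D:[]
After 3 (send(from=C, to=D, msg='err')): A:[] B:[] C:[] D:[err]
After 4 (process(C)): A:[] B:[] C:[] D:[err]
After 5 (process(C)): A:[] B:[] C:[] D:[err]
After 6 (send(from=D, to=C, msg='bye')): A:[] B:[] C:[bye] D:[err]
After 7 (process(D)): A:[] B:[] C:[bye] D:[]
After 8 (send(from=A, to=C, msg='ok')): A:[] B:[] C:[bye,ok] D:[]
After 9 (process(A)): A:[] B:[] C:[bye,ok] D:[]
After 10 (process(C)): A:[] B:[] C:[ok] D:[]
After 11 (send(from=B, to=A, msg='req')): A:[req] B:[] C:[ok] D:[]

Answer: 0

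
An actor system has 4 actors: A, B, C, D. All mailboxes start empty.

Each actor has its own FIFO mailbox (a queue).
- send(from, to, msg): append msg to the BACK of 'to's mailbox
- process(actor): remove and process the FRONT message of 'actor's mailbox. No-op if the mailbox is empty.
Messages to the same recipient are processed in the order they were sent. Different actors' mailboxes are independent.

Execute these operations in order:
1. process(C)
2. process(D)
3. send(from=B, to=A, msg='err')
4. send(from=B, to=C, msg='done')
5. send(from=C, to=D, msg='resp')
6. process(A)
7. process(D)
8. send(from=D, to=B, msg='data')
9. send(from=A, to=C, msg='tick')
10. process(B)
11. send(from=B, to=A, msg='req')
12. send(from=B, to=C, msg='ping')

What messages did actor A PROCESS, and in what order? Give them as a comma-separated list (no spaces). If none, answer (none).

After 1 (process(C)): A:[] B:[] C:[] D:[]
After 2 (process(D)): A:[] B:[] C:[] D:[]
After 3 (send(from=B, to=A, msg='err')): A:[err] B:[] C:[] D:[]
After 4 (send(from=B, to=C, msg='done')): A:[err] B:[] C:[done] D:[]
After 5 (send(from=C, to=D, msg='resp')): A:[err] B:[] C:[done] D:[resp]
After 6 (process(A)): A:[] B:[] C:[done] D:[resp]
After 7 (process(D)): A:[] B:[] C:[done] D:[]
After 8 (send(from=D, to=B, msg='data')): A:[] B:[data] C:[done] D:[]
After 9 (send(from=A, to=C, msg='tick')): A:[] B:[data] C:[done,tick] D:[]
After 10 (process(B)): A:[] B:[] C:[done,tick] D:[]
After 11 (send(from=B, to=A, msg='req')): A:[req] B:[] C:[done,tick] D:[]
After 12 (send(from=B, to=C, msg='ping')): A:[req] B:[] C:[done,tick,ping] D:[]

Answer: err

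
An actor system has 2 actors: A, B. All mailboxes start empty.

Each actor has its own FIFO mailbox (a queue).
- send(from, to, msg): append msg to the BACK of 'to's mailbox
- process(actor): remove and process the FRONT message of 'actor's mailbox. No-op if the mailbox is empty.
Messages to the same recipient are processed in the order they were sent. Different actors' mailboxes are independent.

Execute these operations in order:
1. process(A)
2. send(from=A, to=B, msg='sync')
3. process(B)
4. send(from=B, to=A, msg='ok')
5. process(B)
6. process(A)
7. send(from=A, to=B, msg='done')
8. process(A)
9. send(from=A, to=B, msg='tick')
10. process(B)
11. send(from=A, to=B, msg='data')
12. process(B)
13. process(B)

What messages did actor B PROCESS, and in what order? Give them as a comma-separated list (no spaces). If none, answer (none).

Answer: sync,done,tick,data

Derivation:
After 1 (process(A)): A:[] B:[]
After 2 (send(from=A, to=B, msg='sync')): A:[] B:[sync]
After 3 (process(B)): A:[] B:[]
After 4 (send(from=B, to=A, msg='ok')): A:[ok] B:[]
After 5 (process(B)): A:[ok] B:[]
After 6 (process(A)): A:[] B:[]
After 7 (send(from=A, to=B, msg='done')): A:[] B:[done]
After 8 (process(A)): A:[] B:[done]
After 9 (send(from=A, to=B, msg='tick')): A:[] B:[done,tick]
After 10 (process(B)): A:[] B:[tick]
After 11 (send(from=A, to=B, msg='data')): A:[] B:[tick,data]
After 12 (process(B)): A:[] B:[data]
After 13 (process(B)): A:[] B:[]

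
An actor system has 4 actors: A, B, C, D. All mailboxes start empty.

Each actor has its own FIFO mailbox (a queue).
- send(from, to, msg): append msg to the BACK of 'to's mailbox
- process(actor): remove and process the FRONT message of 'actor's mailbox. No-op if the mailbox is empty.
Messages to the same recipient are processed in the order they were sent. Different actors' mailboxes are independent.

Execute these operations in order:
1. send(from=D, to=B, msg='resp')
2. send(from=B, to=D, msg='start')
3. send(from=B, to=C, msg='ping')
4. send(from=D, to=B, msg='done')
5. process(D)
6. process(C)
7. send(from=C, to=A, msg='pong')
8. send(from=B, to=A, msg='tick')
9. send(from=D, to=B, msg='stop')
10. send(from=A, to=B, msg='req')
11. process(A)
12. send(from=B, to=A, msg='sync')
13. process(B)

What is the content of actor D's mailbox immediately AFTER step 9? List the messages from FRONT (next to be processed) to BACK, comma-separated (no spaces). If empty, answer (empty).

After 1 (send(from=D, to=B, msg='resp')): A:[] B:[resp] C:[] D:[]
After 2 (send(from=B, to=D, msg='start')): A:[] B:[resp] C:[] D:[start]
After 3 (send(from=B, to=C, msg='ping')): A:[] B:[resp] C:[ping] D:[start]
After 4 (send(from=D, to=B, msg='done')): A:[] B:[resp,done] C:[ping] D:[start]
After 5 (process(D)): A:[] B:[resp,done] C:[ping] D:[]
After 6 (process(C)): A:[] B:[resp,done] C:[] D:[]
After 7 (send(from=C, to=A, msg='pong')): A:[pong] B:[resp,done] C:[] D:[]
After 8 (send(from=B, to=A, msg='tick')): A:[pong,tick] B:[resp,done] C:[] D:[]
After 9 (send(from=D, to=B, msg='stop')): A:[pong,tick] B:[resp,done,stop] C:[] D:[]

(empty)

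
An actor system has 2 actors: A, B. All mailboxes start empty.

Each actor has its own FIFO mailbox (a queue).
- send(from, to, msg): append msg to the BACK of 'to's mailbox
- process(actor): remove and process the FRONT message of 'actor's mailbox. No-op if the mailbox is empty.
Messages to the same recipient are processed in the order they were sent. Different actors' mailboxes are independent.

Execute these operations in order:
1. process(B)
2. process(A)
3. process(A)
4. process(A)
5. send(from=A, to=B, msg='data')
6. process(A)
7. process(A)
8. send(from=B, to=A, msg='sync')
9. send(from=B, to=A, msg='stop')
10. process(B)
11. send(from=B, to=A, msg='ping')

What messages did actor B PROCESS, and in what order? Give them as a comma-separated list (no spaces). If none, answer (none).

After 1 (process(B)): A:[] B:[]
After 2 (process(A)): A:[] B:[]
After 3 (process(A)): A:[] B:[]
After 4 (process(A)): A:[] B:[]
After 5 (send(from=A, to=B, msg='data')): A:[] B:[data]
After 6 (process(A)): A:[] B:[data]
After 7 (process(A)): A:[] B:[data]
After 8 (send(from=B, to=A, msg='sync')): A:[sync] B:[data]
After 9 (send(from=B, to=A, msg='stop')): A:[sync,stop] B:[data]
After 10 (process(B)): A:[sync,stop] B:[]
After 11 (send(from=B, to=A, msg='ping')): A:[sync,stop,ping] B:[]

Answer: data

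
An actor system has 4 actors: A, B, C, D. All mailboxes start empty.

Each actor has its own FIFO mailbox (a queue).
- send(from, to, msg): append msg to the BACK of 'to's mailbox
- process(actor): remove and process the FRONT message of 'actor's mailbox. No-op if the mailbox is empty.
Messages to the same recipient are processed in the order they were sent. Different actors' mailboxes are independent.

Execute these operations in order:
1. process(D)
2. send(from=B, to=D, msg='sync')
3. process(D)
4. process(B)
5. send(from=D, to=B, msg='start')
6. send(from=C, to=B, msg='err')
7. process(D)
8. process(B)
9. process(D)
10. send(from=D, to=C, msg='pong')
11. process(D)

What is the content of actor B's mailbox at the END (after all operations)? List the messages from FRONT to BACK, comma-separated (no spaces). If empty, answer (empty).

Answer: err

Derivation:
After 1 (process(D)): A:[] B:[] C:[] D:[]
After 2 (send(from=B, to=D, msg='sync')): A:[] B:[] C:[] D:[sync]
After 3 (process(D)): A:[] B:[] C:[] D:[]
After 4 (process(B)): A:[] B:[] C:[] D:[]
After 5 (send(from=D, to=B, msg='start')): A:[] B:[start] C:[] D:[]
After 6 (send(from=C, to=B, msg='err')): A:[] B:[start,err] C:[] D:[]
After 7 (process(D)): A:[] B:[start,err] C:[] D:[]
After 8 (process(B)): A:[] B:[err] C:[] D:[]
After 9 (process(D)): A:[] B:[err] C:[] D:[]
After 10 (send(from=D, to=C, msg='pong')): A:[] B:[err] C:[pong] D:[]
After 11 (process(D)): A:[] B:[err] C:[pong] D:[]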